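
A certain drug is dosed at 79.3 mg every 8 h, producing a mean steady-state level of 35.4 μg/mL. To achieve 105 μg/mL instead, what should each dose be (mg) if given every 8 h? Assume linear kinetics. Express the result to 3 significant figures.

235 mg

For first-order elimination, Css ∝ F·D/(CL·τ); F and CL are unchanged, so Css ∝ D/τ.
D₂ = D₁ × (Css,target / Css,current) = 79.3 × 105/35.4 = 235.2 mg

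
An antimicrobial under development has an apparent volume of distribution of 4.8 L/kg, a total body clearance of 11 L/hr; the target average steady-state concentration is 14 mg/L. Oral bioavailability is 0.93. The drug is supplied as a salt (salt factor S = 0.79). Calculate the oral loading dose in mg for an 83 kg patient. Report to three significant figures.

Total Vd = 4.8 × 83 = 398.4 L
The loading dose fills Vd to the target concentration.
LD = Vd × C / F / S = 398.4 × 14.00 / 0.93 / 0.79 = 7592 mg

7590 mg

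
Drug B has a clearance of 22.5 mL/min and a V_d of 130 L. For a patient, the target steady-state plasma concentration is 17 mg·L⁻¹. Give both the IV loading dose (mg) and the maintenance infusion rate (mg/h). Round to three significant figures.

(a) 2210 mg; (b) 23.0 mg/h

Loading dose = Vd × C = 130.0 × 17 = 2210 mg
CL = 22.5 mL/min = 22.5 × 0.06 = 1.350 L/h
Infusion rate = 1.350 L/h × 17 mg/L = 22.95 mg/h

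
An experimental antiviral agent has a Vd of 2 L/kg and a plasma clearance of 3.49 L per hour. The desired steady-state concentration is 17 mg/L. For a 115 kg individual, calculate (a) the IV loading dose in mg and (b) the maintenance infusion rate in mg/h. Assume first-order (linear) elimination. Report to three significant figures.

Vd = 2 L/kg × 115 kg = 230.0 L
Loading dose = Vd × C = 230.0 × 17 = 3910 mg
Maintenance infusion rate = CL × Css = 3.490 × 17 = 59.33 mg/h

(a) 3910 mg; (b) 59.3 mg/h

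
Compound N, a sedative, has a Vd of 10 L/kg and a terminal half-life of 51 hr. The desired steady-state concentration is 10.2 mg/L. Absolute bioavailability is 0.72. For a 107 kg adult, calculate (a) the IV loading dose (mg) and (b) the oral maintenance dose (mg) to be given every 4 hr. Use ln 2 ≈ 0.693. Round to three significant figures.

Vd = 10 L/kg × 107 kg = 1070 L
LD = Vd × C = 1070 × 10.2 = 10910 mg
CL = 0.693 × Vd / t½ = 0.693 × 1070 / 51 = 14.54 L/h
D = CL × Css × τ / F = 14.54 × 10.2 × 4 / 0.72 = 823.9 mg

(a) 10900 mg; (b) 824 mg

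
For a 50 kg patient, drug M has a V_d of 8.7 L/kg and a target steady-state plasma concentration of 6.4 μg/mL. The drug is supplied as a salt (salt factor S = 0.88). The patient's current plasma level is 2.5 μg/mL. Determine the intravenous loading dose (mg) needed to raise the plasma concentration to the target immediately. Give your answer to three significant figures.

Vd(total) = 50 kg × 8.7 L/kg = 435.0 L
Concentration deficit ΔC = 6.4 − 2.5 = 3.900 mg/L
LD = Vd × ΔC / S = 435.0 × 3.900 / 0.88 = 1928 mg

1930 mg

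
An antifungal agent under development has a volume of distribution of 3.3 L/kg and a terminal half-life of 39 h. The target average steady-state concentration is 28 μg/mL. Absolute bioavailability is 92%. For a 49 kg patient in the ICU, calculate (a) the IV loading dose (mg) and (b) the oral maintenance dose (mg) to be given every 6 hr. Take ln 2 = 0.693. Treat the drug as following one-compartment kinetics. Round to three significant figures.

Vd = 3.3 L/kg × 49 kg = 161.7 L
LD = Vd × C = 161.7 × 28 = 4528 mg
CL = 0.693 × Vd / t½ = 0.693 × 161.7 / 39 = 2.873 L/h
D = CL × Css × τ / F = 2.873 × 28 × 6 / 0.92 = 524.6 mg

(a) 4530 mg; (b) 525 mg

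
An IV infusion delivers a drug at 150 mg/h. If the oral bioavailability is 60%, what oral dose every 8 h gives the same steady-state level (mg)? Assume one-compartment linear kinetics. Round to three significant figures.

2000 mg

To maintain the same Css, the systemic dosing rate must be unchanged: F·D/τ = infusion rate.
D = rate × τ / F = 150 × 8 / 0.6 = 2000 mg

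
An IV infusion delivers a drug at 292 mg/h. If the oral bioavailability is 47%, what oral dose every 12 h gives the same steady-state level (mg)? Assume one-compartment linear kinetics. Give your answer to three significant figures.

To maintain the same Css, the systemic dosing rate must be unchanged: F·D/τ = infusion rate.
D = rate × τ / F = 292 × 12 / 0.47 = 7455 mg

7460 mg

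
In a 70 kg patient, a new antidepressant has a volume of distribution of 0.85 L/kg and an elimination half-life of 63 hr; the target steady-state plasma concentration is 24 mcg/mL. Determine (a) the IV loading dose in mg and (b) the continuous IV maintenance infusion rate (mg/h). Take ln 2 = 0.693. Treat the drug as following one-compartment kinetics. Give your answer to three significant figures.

Vd(total) = 70 kg × 0.85 L/kg = 59.50 L
LD = Vd × C = 59.50 × 24 = 1428 mg
CL = 0.693 × Vd / t½ = 0.693 × 59.50 / 63 = 0.6545 L/h
Infusion rate = CL × Css = 0.6545 × 24 = 15.71 mg/h

(a) 1430 mg; (b) 15.7 mg/h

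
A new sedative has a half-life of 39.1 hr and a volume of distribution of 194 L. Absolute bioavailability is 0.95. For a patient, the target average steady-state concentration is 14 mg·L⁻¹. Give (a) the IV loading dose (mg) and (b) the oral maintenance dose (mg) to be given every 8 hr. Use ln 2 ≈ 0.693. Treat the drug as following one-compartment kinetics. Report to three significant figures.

(a) 2720 mg; (b) 405 mg

LD = Vd × C = 194.0 × 14 = 2716 mg
CL = 0.693 × Vd / t½ = 0.693 × 194.0 / 39.1 = 3.438 L/h
D = CL × Css × τ / F = 3.438 × 14 × 8 / 0.95 = 405.3 mg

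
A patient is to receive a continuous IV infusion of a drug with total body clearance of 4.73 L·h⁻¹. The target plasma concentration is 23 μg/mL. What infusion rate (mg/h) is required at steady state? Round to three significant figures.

109 mg/h

Rate = CL × Css = 4.730 × 23 = 108.8 mg/h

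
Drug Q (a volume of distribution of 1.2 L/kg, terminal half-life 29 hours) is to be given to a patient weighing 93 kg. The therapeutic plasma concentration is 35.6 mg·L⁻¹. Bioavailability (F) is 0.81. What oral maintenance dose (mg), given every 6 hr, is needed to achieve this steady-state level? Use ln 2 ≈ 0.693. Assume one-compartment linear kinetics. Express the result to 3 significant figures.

703 mg

Total Vd = 1.2 × 93 = 111.6 L
CL = ln 2 · Vd / t½ = 0.693 × 111.6 / 29 = 2.667 L/h
D = CL × Css × τ / F = 2.667 × 35.6 × 6 / 0.81 = 703.3 mg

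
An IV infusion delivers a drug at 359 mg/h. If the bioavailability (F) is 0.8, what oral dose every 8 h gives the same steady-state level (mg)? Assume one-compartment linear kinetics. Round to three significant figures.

To maintain the same Css, the systemic dosing rate must be unchanged: F·D/τ = infusion rate.
D = rate × τ / F = 359 × 8 / 0.8 = 3590 mg

3590 mg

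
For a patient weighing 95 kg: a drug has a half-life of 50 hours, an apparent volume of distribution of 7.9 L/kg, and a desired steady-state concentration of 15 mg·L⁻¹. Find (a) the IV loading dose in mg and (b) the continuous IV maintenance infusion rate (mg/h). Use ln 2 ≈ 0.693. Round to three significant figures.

(a) 11300 mg; (b) 156 mg/h

Vd(total) = 95 kg × 7.9 L/kg = 750.5 L
LD = Vd × C = 750.5 × 15 = 11260 mg
CL = 0.693 × Vd / t½ = 0.693 × 750.5 / 50 = 10.40 L/h
Infusion rate = CL × Css = 10.40 × 15 = 156.0 mg/h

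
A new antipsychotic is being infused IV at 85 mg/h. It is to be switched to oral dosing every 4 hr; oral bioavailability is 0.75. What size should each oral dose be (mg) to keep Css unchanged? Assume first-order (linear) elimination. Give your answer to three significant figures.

453 mg

To maintain the same Css, the systemic dosing rate must be unchanged: F·D/τ = infusion rate.
D = rate × τ / F = 85 × 4 / 0.75 = 453.3 mg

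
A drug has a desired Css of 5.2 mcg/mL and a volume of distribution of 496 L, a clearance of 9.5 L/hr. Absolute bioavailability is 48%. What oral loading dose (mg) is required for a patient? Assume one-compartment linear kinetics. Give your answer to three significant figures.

LD = Vd × C / F = 496.0 × 5.200 / 0.48 = 5373 mg

5370 mg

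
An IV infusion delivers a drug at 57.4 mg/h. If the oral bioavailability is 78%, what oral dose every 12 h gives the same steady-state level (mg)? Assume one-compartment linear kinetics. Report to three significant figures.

883 mg

To maintain the same Css, the systemic dosing rate must be unchanged: F·D/τ = infusion rate.
D = rate × τ / F = 57.4 × 12 / 0.78 = 883.1 mg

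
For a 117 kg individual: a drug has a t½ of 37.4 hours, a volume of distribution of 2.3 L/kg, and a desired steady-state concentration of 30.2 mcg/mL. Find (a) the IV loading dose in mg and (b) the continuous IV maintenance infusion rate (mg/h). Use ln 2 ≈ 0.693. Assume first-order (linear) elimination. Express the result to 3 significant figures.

Total Vd = 2.3 × 117 = 269.1 L
LD = Vd × C = 269.1 × 30.2 = 8127 mg
CL = 0.693 × Vd / t½ = 0.693 × 269.1 / 37.4 = 4.986 L/h
Infusion rate = CL × Css = 4.986 × 30.2 = 150.6 mg/h

(a) 8130 mg; (b) 151 mg/h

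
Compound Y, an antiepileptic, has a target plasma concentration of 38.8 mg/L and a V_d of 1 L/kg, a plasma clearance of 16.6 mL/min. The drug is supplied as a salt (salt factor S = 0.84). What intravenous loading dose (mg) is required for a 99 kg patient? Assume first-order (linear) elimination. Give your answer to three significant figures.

4570 mg

Vd = 1 L/kg × 99 kg = 99.00 L
LD = Vd × C / S = 99.00 × 38.80 / 0.84 = 4573 mg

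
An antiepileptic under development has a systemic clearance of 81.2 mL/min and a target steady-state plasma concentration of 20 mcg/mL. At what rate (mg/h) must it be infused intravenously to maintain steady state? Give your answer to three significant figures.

CL = 81.2 mL/min × 60/1000 = 4.872 L/h
Rate = CL × Css = 4.872 × 20 = 97.44 mg/h

97.4 mg/h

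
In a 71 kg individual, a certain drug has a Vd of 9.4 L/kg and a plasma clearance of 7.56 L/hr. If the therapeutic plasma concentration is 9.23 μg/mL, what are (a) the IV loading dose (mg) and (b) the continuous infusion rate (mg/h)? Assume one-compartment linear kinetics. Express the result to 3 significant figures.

Total Vd = 9.4 × 71 = 667.4 L
Loading dose = Vd × C = 667.4 × 9.23 = 6160 mg
Maintenance infusion rate = CL × Css = 7.560 × 9.23 = 69.78 mg/h

(a) 6160 mg; (b) 69.8 mg/h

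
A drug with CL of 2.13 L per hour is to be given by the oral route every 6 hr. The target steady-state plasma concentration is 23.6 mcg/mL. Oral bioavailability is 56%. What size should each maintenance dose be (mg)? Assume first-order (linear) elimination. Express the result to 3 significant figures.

539 mg

D = CL × Css × τ / F = 2.130 × 23.6 × 6 / 0.56 = 538.6 mg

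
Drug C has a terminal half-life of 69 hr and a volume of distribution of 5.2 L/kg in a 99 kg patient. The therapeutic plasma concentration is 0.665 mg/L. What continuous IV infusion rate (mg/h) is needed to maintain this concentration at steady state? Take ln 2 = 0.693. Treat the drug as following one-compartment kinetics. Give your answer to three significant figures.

Total Vd = 5.2 × 99 = 514.8 L
CL = ln 2 · Vd / t½ = 0.693 × 514.8 / 69 = 5.170 L/h
Infusion rate = CL × Css = 5.170 × 0.665 = 3.438 mg/h

3.44 mg/h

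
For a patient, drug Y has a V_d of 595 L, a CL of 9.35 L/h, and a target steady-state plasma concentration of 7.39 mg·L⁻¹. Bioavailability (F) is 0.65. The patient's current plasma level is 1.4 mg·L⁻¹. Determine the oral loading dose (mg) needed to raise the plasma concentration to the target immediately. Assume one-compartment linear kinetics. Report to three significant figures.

5480 mg

Concentration deficit ΔC = 7.39 − 1.4 = 5.990 mg/L
LD = Vd × ΔC / F = 595.0 × 5.990 / 0.65 = 5483 mg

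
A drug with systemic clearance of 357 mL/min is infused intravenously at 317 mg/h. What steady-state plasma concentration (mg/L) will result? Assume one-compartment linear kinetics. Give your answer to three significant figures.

14.8 mg/L

Convert clearance: 357 mL/min × 60 min/h ÷ 1000 mL/L = 21.42 L/h
Css = rate / CL = 317 / 21.42 = 14.80 mg/L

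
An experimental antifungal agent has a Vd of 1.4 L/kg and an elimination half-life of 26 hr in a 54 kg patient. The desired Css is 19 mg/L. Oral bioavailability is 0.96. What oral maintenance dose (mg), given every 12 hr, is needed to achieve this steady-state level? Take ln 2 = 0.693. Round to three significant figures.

479 mg

Vd(total) = 54 kg × 1.4 L/kg = 75.60 L
k = 0.693/26 = 0.02665 h⁻¹, so CL = k·Vd = 0.02665 × 75.60 = 2.015 L/h
D = CL × Css × τ / F = 2.015 × 19 × 12 / 0.96 = 478.6 mg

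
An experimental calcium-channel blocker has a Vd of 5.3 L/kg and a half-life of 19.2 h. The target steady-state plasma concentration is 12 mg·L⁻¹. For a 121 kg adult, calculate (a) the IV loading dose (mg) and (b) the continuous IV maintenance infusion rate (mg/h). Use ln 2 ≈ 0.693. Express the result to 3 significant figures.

Total Vd = 5.3 × 121 = 641.3 L
LD = Vd × C = 641.3 × 12 = 7696 mg
CL = 0.693 × Vd / t½ = 0.693 × 641.3 / 19.2 = 23.15 L/h
Infusion rate = CL × Css = 23.15 × 12 = 277.8 mg/h

(a) 7700 mg; (b) 278 mg/h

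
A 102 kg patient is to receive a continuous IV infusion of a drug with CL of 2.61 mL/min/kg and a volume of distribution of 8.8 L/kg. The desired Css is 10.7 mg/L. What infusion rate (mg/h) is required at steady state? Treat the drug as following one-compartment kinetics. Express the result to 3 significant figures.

171 mg/h

CL = 2.61 mL/min/kg × 102 kg = 266.2 mL/min = 266.2 × 60/1000 = 15.97 L/h
Rate = CL × Css = 15.97 × 10.7 = 170.9 mg/h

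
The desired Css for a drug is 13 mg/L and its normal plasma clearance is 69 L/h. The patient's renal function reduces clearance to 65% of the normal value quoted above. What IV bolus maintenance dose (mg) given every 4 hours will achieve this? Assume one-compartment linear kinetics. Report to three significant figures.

2330 mg

Patient clearance = 0.65 × 69.00 = 44.85 L/h
D = CL × Css × τ = 44.85 × 13 × 4 = 2332 mg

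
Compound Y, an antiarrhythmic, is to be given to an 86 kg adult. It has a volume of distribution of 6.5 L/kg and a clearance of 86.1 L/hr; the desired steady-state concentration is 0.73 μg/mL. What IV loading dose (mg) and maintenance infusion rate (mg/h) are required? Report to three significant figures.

Vd = 6.5 L/kg × 86 kg = 559.0 L
Loading dose = Vd × C = 559.0 × 0.73 = 408.1 mg
Maintenance: replace elimination → rate = CL × Css = 86.10 × 0.73 = 62.85 mg/h

(a) 408 mg; (b) 62.9 mg/h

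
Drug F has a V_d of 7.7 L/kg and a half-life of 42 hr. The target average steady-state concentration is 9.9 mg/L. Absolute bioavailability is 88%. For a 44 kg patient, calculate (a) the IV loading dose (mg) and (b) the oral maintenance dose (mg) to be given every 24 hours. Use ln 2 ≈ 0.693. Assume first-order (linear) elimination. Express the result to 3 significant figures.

Vd(total) = 44 kg × 7.7 L/kg = 338.8 L
LD = Vd × C = 338.8 × 9.9 = 3354 mg
CL = 0.693 × Vd / t½ = 0.693 × 338.8 / 42 = 5.590 L/h
D = CL × Css × τ / F = 5.590 × 9.9 × 24 / 0.88 = 1509 mg

(a) 3350 mg; (b) 1510 mg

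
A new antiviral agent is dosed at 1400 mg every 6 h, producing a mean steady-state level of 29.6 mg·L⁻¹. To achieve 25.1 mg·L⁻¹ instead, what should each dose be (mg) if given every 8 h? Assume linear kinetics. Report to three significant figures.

With linear kinetics, Css is proportional to dose rate (D/τ) at fixed clearance.
D₂ = D₁ × (Css,target / Css,current) × (τ₂/τ₁) = 1400 × (25.1/29.6) × (8/6) = 1583 mg

1580 mg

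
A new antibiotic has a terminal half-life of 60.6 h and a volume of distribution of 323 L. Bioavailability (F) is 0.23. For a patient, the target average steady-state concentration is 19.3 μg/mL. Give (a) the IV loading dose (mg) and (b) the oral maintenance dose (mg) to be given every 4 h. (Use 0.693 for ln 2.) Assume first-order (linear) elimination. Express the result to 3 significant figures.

(a) 6230 mg; (b) 1240 mg

LD = Vd × C = 323.0 × 19.3 = 6234 mg
CL = 0.693 × Vd / t½ = 0.693 × 323.0 / 60.6 = 3.694 L/h
D = CL × Css × τ / F = 3.694 × 19.3 × 4 / 0.23 = 1240 mg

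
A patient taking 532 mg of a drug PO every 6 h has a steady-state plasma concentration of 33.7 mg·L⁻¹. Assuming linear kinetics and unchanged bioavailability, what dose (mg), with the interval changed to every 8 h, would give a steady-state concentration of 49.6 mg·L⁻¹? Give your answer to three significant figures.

1040 mg

With linear kinetics, Css is proportional to dose rate (D/τ) at fixed clearance.
D₂ = D₁ × (Css,target / Css,current) × (τ₂/τ₁) = 532 × (49.6/33.7) × (8/6) = 1044 mg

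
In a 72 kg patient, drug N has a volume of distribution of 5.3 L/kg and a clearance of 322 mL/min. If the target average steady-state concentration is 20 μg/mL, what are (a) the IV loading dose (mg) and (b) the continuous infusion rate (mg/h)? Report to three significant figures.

(a) 7630 mg; (b) 386 mg/h

Vd(total) = 72 kg × 5.3 L/kg = 381.6 L
Loading dose = Vd × C = 381.6 × 20 = 7632 mg
CL = 322 mL/min × 60/1000 = 19.32 L/h
Maintenance: replace elimination → rate = CL × Css = 19.32 × 20 = 386.4 mg/h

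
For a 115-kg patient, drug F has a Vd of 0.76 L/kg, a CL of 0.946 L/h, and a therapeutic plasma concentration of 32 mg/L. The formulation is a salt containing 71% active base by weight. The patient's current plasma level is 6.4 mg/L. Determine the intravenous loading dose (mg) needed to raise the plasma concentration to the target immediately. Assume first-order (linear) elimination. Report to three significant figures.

Total Vd = 0.76 × 115 = 87.40 L
Concentration deficit ΔC = 32 − 6.4 = 25.60 mg/L
LD = Vd × ΔC / S = 87.40 × 25.60 / 0.71 = 3151 mg

3150 mg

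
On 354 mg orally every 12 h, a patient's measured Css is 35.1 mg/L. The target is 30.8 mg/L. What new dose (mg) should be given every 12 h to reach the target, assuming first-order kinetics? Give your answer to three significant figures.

311 mg

For first-order elimination, Css ∝ F·D/(CL·τ); F and CL are unchanged, so Css ∝ D/τ.
D₂ = D₁ × (Css,target / Css,current) = 354 × 30.8/35.1 = 310.6 mg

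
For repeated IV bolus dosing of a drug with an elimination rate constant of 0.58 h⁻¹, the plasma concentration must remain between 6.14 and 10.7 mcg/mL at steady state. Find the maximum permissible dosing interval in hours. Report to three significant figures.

Between IV bolus doses, concentration decays as C = C₀·e^(−kτ), so C_peak/C_trough = e^(kτ).
τ_max = ln(C_peak/C_trough) / k = ln(10.7/6.14) / 0.5800 = 0.5554 / 0.5800 = 0.9576 h

0.958 h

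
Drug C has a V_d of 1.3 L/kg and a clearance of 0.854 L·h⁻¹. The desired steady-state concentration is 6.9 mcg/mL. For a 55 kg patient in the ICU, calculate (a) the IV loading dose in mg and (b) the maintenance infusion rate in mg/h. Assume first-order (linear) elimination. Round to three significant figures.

Total Vd = 1.3 × 55 = 71.50 L
Loading: fill Vd to C_target → 71.50 L × 6.9 mg/L = 493.4 mg
Infusion rate = 0.8540 L/h × 6.9 mg/L = 5.893 mg/h

(a) 493 mg; (b) 5.89 mg/h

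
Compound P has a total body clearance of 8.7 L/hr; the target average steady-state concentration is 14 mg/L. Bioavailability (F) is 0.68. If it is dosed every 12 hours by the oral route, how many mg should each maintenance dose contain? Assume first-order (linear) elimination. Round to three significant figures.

2150 mg

D = CL × Css × τ / F = 8.700 × 14 × 12 / 0.68 = 2149 mg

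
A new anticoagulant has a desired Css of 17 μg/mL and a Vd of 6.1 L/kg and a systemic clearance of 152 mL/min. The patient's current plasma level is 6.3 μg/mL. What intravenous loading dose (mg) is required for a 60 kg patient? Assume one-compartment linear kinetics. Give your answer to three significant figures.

Vd(total) = 60 kg × 6.1 L/kg = 366.0 L
LD is governed by Vd — clearance does not enter the loading-dose calculation.
Concentration deficit ΔC = 17 − 6.3 = 10.70 mg/L
LD = Vd × ΔC = 366.0 × 10.70 = 3916 mg

3920 mg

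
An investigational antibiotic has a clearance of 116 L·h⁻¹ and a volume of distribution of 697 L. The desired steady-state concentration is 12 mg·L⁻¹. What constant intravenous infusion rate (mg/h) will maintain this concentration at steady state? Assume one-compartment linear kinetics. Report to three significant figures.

At steady state, infusion rate equals elimination rate: rate in = CL × Css.
R₀ = 116.0 × 12 = 1392 mg/h

1390 mg/h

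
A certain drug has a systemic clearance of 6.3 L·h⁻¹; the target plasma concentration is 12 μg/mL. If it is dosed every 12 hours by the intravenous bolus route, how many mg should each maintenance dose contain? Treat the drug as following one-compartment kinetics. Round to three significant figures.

D = CL × Css × τ = 6.300 × 12 × 12 = 907.2 mg

907 mg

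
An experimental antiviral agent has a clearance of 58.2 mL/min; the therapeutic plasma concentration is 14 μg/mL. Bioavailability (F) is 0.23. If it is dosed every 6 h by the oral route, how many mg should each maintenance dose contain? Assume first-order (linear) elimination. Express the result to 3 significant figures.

1280 mg

CL = 58.2 mL/min × 60/1000 = 3.492 L/h
D = CL × Css × τ / F = 3.492 × 14 × 6 / 0.23 = 1275 mg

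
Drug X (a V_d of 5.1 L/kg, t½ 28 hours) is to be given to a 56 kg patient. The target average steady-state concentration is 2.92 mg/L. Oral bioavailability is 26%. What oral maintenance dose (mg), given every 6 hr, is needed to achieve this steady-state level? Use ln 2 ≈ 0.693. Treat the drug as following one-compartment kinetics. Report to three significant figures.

476 mg

Vd(total) = 56 kg × 5.1 L/kg = 285.6 L
CL = ln 2 · Vd / t½ = 0.693 × 285.6 / 28 = 7.069 L/h
D = CL × Css × τ / F = 7.069 × 2.92 × 6 / 0.26 = 476.3 mg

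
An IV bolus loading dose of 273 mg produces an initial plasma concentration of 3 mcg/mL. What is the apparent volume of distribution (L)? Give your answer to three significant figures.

91.0 L

Immediately after an IV bolus, C₀ = Dose / Vd, so Vd = Dose / C₀.
Vd = 273 / 3 = 91.00 L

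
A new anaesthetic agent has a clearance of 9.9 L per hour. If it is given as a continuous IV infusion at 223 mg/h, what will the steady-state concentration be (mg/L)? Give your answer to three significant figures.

22.5 mg/L

Css = rate / CL = 223 / 9.900 = 22.53 mg/L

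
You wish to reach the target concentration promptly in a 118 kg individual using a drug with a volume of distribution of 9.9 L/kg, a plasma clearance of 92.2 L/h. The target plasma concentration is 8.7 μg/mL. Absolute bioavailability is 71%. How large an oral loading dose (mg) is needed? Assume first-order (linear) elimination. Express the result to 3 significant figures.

Total Vd = 9.9 × 118 = 1168 L
LD = Vd × C / F = 1168 × 8.700 / 0.71 = 14310 mg

14300 mg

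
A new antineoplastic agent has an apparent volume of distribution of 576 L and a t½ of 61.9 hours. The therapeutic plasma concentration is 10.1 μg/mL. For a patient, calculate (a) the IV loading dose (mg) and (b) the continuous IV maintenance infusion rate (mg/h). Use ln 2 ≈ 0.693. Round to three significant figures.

(a) 5820 mg; (b) 65.1 mg/h

LD = Vd × C = 576.0 × 10.1 = 5818 mg
CL = 0.693 × Vd / t½ = 0.693 × 576.0 / 61.9 = 6.449 L/h
Infusion rate = CL × Css = 6.449 × 10.1 = 65.13 mg/h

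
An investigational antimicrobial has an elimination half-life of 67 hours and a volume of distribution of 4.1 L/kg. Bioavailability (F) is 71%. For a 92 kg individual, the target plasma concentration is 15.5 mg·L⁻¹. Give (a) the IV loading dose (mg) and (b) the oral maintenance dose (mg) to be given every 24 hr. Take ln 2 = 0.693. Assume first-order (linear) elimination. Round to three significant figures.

Vd(total) = 92 kg × 4.1 L/kg = 377.2 L
LD = Vd × C = 377.2 × 15.5 = 5847 mg
CL = 0.693 × Vd / t½ = 0.693 × 377.2 / 67 = 3.901 L/h
D = CL × Css × τ / F = 3.901 × 15.5 × 24 / 0.71 = 2044 mg

(a) 5850 mg; (b) 2040 mg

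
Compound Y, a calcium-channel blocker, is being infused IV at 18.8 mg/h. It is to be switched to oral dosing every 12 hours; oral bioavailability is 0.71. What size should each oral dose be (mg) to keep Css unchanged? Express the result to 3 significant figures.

To maintain the same Css, the systemic dosing rate must be unchanged: F·D/τ = infusion rate.
D = rate × τ / F = 18.8 × 12 / 0.71 = 317.7 mg

318 mg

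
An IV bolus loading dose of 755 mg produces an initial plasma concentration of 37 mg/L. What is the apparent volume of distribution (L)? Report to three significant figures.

Immediately after an IV bolus, C₀ = Dose / Vd, so Vd = Dose / C₀.
Vd = 755 / 37 = 20.41 L

20.4 L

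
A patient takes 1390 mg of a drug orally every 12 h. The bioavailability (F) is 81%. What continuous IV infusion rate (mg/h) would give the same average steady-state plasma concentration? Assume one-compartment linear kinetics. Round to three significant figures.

93.8 mg/h

Equivalent systemic input: infusion rate = F·D/τ.
Rate = 0.81 × 1390 / 12 = 93.83 mg/h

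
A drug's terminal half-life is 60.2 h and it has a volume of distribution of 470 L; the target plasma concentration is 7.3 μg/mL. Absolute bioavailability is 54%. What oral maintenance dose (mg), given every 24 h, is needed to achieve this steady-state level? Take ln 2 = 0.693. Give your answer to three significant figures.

CL = ln 2 · Vd / t½ = 0.693 × 470.0 / 60.2 = 5.410 L/h
D = CL × Css × τ / F = 5.410 × 7.3 × 24 / 0.54 = 1755 mg

1760 mg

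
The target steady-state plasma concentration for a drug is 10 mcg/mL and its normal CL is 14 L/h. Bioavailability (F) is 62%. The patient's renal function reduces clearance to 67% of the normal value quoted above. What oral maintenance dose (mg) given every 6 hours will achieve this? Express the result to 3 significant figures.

Patient clearance = 0.67 × 14.00 = 9.380 L/h
D = CL × Css × τ / F = 9.380 × 10 × 6 / 0.62 = 907.7 mg

908 mg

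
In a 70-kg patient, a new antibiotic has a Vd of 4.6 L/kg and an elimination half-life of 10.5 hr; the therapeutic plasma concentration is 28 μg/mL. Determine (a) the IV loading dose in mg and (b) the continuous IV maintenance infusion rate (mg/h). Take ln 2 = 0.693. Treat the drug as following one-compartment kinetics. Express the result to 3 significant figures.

Vd(total) = 70 kg × 4.6 L/kg = 322.0 L
LD = Vd × C = 322.0 × 28 = 9016 mg
CL = 0.693 × Vd / t½ = 0.693 × 322.0 / 10.5 = 21.25 L/h
Infusion rate = CL × Css = 21.25 × 28 = 595.0 mg/h

(a) 9020 mg; (b) 595 mg/h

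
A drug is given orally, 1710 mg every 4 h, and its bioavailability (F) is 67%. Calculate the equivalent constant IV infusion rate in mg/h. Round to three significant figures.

286 mg/h

Equivalent systemic input: infusion rate = F·D/τ.
Rate = 0.67 × 1710 / 4 = 286.4 mg/h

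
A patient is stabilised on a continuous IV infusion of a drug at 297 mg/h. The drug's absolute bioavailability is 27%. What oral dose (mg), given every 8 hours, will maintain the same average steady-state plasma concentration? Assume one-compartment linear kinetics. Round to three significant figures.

To maintain the same Css, the systemic dosing rate must be unchanged: F·D/τ = infusion rate.
D = rate × τ / F = 297 × 8 / 0.27 = 8800 mg

8800 mg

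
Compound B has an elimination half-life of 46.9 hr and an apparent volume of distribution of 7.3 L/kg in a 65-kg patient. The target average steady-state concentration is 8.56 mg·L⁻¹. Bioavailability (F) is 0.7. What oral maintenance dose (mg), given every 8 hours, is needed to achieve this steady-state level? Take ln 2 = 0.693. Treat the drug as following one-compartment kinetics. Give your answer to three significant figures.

686 mg

Vd(total) = 65 kg × 7.3 L/kg = 474.5 L
CL = ln 2 · Vd / t½ = 0.693 × 474.5 / 46.9 = 7.011 L/h
D = CL × Css × τ / F = 7.011 × 8.56 × 8 / 0.7 = 685.9 mg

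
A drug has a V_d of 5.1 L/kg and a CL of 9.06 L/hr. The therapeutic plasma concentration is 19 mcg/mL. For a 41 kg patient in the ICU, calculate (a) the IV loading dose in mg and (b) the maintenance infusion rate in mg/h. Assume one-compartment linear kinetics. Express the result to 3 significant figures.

(a) 3970 mg; (b) 172 mg/h

Total Vd = 5.1 × 41 = 209.1 L
Loading: fill Vd to C_target → 209.1 L × 19 mg/L = 3973 mg
Maintenance: replace elimination → rate = CL × Css = 9.060 × 19 = 172.1 mg/h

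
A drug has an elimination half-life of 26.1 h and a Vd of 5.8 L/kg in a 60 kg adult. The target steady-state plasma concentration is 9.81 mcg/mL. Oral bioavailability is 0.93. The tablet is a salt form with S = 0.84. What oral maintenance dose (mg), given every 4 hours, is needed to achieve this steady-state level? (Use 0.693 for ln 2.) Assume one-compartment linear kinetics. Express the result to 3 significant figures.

Total Vd = 5.8 × 60 = 348.0 L
k = 0.693/26.1 = 0.02655 h⁻¹, so CL = k·Vd = 0.02655 × 348.0 = 9.239 L/h
D = CL × Css × τ / F / S = 9.239 × 9.81 × 4 / 0.93 / 0.84 = 464.1 mg

464 mg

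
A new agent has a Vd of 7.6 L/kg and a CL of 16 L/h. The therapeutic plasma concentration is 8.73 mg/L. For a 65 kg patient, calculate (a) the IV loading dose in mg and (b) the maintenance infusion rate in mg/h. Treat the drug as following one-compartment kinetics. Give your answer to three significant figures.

(a) 4310 mg; (b) 140 mg/h

Total Vd = 7.6 × 65 = 494.0 L
Loading dose = Vd × C = 494.0 × 8.73 = 4313 mg
Maintenance infusion rate = CL × Css = 16.00 × 8.73 = 139.7 mg/h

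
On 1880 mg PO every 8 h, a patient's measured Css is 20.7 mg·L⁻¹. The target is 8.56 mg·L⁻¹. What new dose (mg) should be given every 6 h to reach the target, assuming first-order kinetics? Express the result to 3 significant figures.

583 mg

For first-order elimination, Css ∝ F·D/(CL·τ); F and CL are unchanged, so Css ∝ D/τ.
D₂ = D₁ × (Css,target / Css,current) × (τ₂/τ₁) = 1880 × (8.56/20.7) × (6/8) = 583.1 mg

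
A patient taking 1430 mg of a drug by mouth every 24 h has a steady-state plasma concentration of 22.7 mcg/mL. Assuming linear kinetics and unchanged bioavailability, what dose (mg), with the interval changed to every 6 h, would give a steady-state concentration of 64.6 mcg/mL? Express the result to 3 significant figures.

With linear kinetics, Css is proportional to dose rate (D/τ) at fixed clearance.
D₂ = D₁ × (Css,target / Css,current) × (τ₂/τ₁) = 1430 × (64.6/22.7) × (6/24) = 1017 mg

1020 mg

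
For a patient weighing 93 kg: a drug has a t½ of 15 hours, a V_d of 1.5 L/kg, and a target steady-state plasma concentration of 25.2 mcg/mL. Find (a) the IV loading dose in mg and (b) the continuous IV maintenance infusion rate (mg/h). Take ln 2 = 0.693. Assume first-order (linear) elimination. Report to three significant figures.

(a) 3520 mg; (b) 162 mg/h

Total Vd = 1.5 × 93 = 139.5 L
LD = Vd × C = 139.5 × 25.2 = 3515 mg
CL = 0.693 × Vd / t½ = 0.693 × 139.5 / 15 = 6.445 L/h
Infusion rate = CL × Css = 6.445 × 25.2 = 162.4 mg/h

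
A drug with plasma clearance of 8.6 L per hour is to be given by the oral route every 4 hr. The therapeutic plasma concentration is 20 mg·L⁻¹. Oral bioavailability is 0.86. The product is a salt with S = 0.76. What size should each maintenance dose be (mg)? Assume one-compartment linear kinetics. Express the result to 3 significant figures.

D = CL × Css × τ / F / S = 8.600 × 20 × 4 / 0.86 / 0.76 = 1053 mg

1050 mg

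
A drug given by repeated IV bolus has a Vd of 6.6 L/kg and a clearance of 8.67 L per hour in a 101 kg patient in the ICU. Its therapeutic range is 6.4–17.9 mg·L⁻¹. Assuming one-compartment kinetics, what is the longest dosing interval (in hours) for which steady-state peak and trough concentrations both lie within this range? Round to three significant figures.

Vd = 6.6 L/kg × 101 kg = 666.6 L
k = CL / Vd = 8.670 / 666.6 = 0.01301 h⁻¹
Between IV bolus doses, concentration decays as C = C₀·e^(−kτ), so C_peak/C_trough = e^(kτ).
τ_max = ln(C_peak/C_trough) / k = ln(17.9/6.4) / 0.01301 = 1.029 / 0.01301 = 79.09 h

79.1 h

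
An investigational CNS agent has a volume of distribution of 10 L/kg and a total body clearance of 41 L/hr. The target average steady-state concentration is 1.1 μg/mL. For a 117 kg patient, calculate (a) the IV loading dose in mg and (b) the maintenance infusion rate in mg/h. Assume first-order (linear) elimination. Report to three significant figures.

(a) 1290 mg; (b) 45.1 mg/h

Vd = 10 L/kg × 117 kg = 1170 L
Loading dose = Vd × C = 1170 × 1.1 = 1287 mg
Maintenance: replace elimination → rate = CL × Css = 41.00 × 1.1 = 45.10 mg/h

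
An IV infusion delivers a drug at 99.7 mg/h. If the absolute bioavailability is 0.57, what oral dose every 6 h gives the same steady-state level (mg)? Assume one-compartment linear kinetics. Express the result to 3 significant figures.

To maintain the same Css, the systemic dosing rate must be unchanged: F·D/τ = infusion rate.
D = rate × τ / F = 99.7 × 6 / 0.57 = 1049 mg

1050 mg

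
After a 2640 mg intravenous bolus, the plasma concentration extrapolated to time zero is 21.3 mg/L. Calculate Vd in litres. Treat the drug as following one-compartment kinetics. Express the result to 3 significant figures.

Immediately after an IV bolus, C₀ = Dose / Vd, so Vd = Dose / C₀.
Vd = 2640 / 21.3 = 123.9 L

124 L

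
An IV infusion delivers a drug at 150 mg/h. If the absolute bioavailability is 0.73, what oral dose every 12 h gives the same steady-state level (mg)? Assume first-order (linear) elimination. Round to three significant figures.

2470 mg

To maintain the same Css, the systemic dosing rate must be unchanged: F·D/τ = infusion rate.
D = rate × τ / F = 150 × 12 / 0.73 = 2466 mg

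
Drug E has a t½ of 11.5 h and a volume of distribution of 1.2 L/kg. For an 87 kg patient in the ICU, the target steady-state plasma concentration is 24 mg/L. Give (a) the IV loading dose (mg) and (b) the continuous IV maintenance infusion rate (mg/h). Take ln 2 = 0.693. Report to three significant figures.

Total Vd = 1.2 × 87 = 104.4 L
LD = Vd × C = 104.4 × 24 = 2506 mg
CL = 0.693 × Vd / t½ = 0.693 × 104.4 / 11.5 = 6.291 L/h
Infusion rate = CL × Css = 6.291 × 24 = 151.0 mg/h

(a) 2510 mg; (b) 151 mg/h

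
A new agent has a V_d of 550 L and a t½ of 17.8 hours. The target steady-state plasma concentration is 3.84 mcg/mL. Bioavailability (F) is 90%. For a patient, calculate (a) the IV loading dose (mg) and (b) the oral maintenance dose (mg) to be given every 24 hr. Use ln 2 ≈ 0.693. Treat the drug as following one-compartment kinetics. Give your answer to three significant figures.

(a) 2110 mg; (b) 2190 mg

LD = Vd × C = 550.0 × 3.84 = 2112 mg
CL = 0.693 × Vd / t½ = 0.693 × 550.0 / 17.8 = 21.41 L/h
D = CL × Css × τ / F = 21.41 × 3.84 × 24 / 0.9 = 2192 mg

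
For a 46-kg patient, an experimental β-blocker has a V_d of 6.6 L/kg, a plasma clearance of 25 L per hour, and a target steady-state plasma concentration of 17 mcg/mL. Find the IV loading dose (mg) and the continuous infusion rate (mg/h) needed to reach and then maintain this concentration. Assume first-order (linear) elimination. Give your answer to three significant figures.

(a) 5160 mg; (b) 425 mg/h

Vd(total) = 46 kg × 6.6 L/kg = 303.6 L
LD = Vd · C_target = 303.6 × 17 = 5161 mg
Infusion rate = 25.00 L/h × 17 mg/L = 425.0 mg/h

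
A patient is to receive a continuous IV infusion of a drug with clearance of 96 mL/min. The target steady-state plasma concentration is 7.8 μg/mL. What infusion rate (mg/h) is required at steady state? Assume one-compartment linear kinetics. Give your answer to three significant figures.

44.9 mg/h

CL = 96 mL/min = 96 × 0.06 = 5.760 L/h
R₀ = 5.760 × 7.8 = 44.93 mg/h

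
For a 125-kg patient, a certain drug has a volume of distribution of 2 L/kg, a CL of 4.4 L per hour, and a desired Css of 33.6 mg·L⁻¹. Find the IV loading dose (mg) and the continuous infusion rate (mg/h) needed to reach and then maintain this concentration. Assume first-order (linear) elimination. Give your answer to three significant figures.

Vd(total) = 125 kg × 2 L/kg = 250.0 L
Loading dose = Vd × C = 250.0 × 33.6 = 8400 mg
Infusion rate = 4.400 L/h × 33.6 mg/L = 147.8 mg/h

(a) 8400 mg; (b) 148 mg/h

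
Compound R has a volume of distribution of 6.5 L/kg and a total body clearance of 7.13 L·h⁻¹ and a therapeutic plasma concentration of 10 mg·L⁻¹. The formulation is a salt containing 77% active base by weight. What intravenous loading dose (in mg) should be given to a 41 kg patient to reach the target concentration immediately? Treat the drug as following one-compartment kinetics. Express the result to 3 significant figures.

3460 mg

Vd = 6.5 L/kg × 41 kg = 266.5 L
The loading dose fills Vd to the target concentration.
LD = Vd × C / S = 266.5 × 10.00 / 0.77 = 3461 mg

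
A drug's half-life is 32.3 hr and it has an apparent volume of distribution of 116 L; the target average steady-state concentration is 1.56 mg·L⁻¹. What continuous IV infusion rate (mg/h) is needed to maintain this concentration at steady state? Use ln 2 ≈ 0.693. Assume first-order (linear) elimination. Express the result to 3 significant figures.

k = 0.693/32.3 = 0.02146 h⁻¹, so CL = k·Vd = 0.02146 × 116.0 = 2.489 L/h
Infusion rate = CL × Css = 2.489 × 1.56 = 3.883 mg/h

3.88 mg/h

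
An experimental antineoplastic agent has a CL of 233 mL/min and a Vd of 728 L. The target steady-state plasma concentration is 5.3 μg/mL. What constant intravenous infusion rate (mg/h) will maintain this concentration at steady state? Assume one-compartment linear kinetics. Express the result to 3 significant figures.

CL = 233 mL/min = 233 × 0.06 = 13.98 L/h
At steady state, infusion rate equals elimination rate: rate in = CL × Css.
R₀ = 13.98 × 5.3 = 74.09 mg/h

74.1 mg/h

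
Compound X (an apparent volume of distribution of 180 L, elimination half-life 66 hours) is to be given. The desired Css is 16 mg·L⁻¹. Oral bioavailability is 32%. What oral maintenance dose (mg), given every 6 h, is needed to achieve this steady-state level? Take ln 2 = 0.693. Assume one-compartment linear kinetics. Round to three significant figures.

CL = ln 2 · Vd / t½ = 0.693 × 180.0 / 66 = 1.890 L/h
D = CL × Css × τ / F = 1.890 × 16 × 6 / 0.32 = 567.0 mg

567 mg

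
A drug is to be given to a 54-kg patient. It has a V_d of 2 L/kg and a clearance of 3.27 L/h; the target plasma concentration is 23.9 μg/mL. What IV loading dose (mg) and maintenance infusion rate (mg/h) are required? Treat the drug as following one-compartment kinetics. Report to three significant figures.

Vd = 2 L/kg × 54 kg = 108.0 L
Loading: fill Vd to C_target → 108.0 L × 23.9 mg/L = 2581 mg
Maintenance infusion rate = CL × Css = 3.270 × 23.9 = 78.15 mg/h

(a) 2580 mg; (b) 78.2 mg/h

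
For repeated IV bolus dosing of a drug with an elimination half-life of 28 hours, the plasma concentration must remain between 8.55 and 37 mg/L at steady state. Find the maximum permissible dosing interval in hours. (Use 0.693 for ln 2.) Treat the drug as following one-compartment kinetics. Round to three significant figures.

59.2 h

k = 0.693 / t½ = 0.693 / 28 = 0.02475 h⁻¹
Between IV bolus doses, concentration decays as C = C₀·e^(−kτ), so C_peak/C_trough = e^(kτ).
τ_max = ln(C_peak/C_trough) / k = ln(37/8.55) / 0.02475 = 1.465 / 0.02475 = 59.19 h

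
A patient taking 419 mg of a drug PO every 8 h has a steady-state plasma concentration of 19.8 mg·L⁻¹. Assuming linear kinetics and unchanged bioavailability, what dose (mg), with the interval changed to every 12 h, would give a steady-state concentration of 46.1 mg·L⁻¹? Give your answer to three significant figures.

For first-order elimination, Css ∝ F·D/(CL·τ); F and CL are unchanged, so Css ∝ D/τ.
D₂ = D₁ × (Css,target / Css,current) × (τ₂/τ₁) = 419 × (46.1/19.8) × (12/8) = 1463 mg

1460 mg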